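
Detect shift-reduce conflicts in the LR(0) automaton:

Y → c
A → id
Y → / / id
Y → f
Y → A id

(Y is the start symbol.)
No shift-reduce conflicts

A shift-reduce conflict occurs when an LR(0) state has both:
  - a complete (reduce) item [A → α .] (dot at the end), and
  - a shift item [B → β . c γ] (dot before a terminal).

Augment with Y' → Y and build the canonical LR(0) collection (I0 = CLOSURE({[Y' → . Y]}), then GOTO on every symbol after a dot until no new states appear). It has 10 states:
  I0: { [A → . id], [Y → . / / id], [Y → . A id], [Y → . c], [Y → . f], [Y' → . Y] }  — shift
  I1: { [Y → / . / id] }  — shift
  I2: { [Y → A . id] }  — shift
  I3: { [Y' → Y .] }  — accept
  I4: { [Y → c .] }  — reduce
  I5: { [Y → f .] }  — reduce
  I6: { [A → id .] }  — reduce
  I7: { [Y → A id .] }  — reduce
  I8: { [Y → / / . id] }  — shift
  I9: { [Y → / / id .] }  — reduce

No state contains both a complete item and a shift item.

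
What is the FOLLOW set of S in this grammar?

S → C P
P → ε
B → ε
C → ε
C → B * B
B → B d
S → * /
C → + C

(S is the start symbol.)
To compute FOLLOW(S), find every occurrence of S on a right-hand side N → α S β: add FIRST(β) \ {ε}, and if β is empty or nullable also add FOLLOW(N). Iterate to a fixed point.

S is the start symbol, so $ ∈ FOLLOW(S).
S does not occur on any right-hand side.

Taking the union: FOLLOW(S) = { $ }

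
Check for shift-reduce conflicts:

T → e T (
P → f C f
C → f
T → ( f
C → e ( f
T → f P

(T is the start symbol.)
No shift-reduce conflicts

A shift-reduce conflict occurs when an LR(0) state has both:
  - a complete (reduce) item [A → α .] (dot at the end), and
  - a shift item [B → β . c γ] (dot before a terminal).

Augment with T' → T and build the canonical LR(0) collection (I0 = CLOSURE({[T' → . T]}), then GOTO on every symbol after a dot until no new states appear). It has 16 states:
  I0: { [T → . ( f], [T → . e T (], [T → . f P], [T' → . T] }  — shift
  I1: { [T → ( . f] }  — shift
  I2: { [T' → T .] }  — accept
  I3: { [T → . ( f], [T → . e T (], [T → . f P], [T → e . T (] }  — shift
  I4: { [P → . f C f], [T → f . P] }  — shift
  I5: { [T → f P .] }  — reduce
  I6: { [C → . e ( f], [C → . f], [P → f . C f] }  — shift
  I7: { [P → f C . f] }  — shift
  I8: { [C → e . ( f] }  — shift
  I9: { [C → f .] }  — reduce
  I10: { [C → e ( . f] }  — shift
  I11: { [C → e ( f .] }  — reduce
  I12: { [P → f C f .] }  — reduce
  I13: { [T → e T . (] }  — shift
  I14: { [T → e T ( .] }  — reduce
  I15: { [T → ( f .] }  — reduce

No state contains both a complete item and a shift item.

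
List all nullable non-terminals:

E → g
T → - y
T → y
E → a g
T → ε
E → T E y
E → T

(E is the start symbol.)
{ 'E', 'T' }

A non-terminal is nullable if it can derive ε (the empty string): either it has an ε-production, or it has a production whose right-hand side consists entirely of nullable non-terminals.

ε-productions: T → ε
So T is immediately nullable.
E → T: every symbol on the right is nullable, so E is nullable too.
Every non-terminal is now nullable.
Nullable = { 'E', 'T' }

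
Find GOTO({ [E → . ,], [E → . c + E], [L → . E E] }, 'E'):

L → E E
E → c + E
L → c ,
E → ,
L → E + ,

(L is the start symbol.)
{ [E → . ,], [E → . c + E], [L → E . E] }

GOTO(I, 'E') = CLOSURE({ [A → αX.β] : [A → α.Xβ] ∈ I, X = 'E' })

Items with dot before 'E', with the dot advanced:
  [L → . E E] → [L → E . E]
Closure of the advanced items:
  [L → E . E] has the dot before E: add [E → . c + E], [E → . ,]

GOTO = { [E → . ,], [E → . c + E], [L → E . E] }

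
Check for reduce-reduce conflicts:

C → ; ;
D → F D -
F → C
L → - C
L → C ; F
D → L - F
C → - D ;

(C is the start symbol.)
A reduce-reduce conflict occurs when an LR(0) state has two complete items [A → α .] and [B → β .] — both call for a reduction, and with no lookahead the parser cannot choose between them.

Augment with C' → C and build the canonical LR(0) collection (I0 = CLOSURE({[C' → . C]}), then GOTO on every symbol after a dot until no new states appear). It has 19 states:
  I0: { [C → . - D ;], [C → . ; ;], [C' → . C] }  — shift
  I1: { [C → - . D ;], [C → . - D ;], [C → . ; ;], [D → . F D -], [D → . L - F], [F → . C], [L → . - C], [L → . C ; F] }  — shift
  I2: { [C → ; . ;] }  — shift
  I3: { [C' → C .] }  — accept
  I4: { [C → ; ; .] }  — reduce
  I5: { [C → - . D ;], [C → . - D ;], [C → . ; ;], [D → . F D -], [D → . L - F], [F → . C], [L → - . C], [L → . - C], [L → . C ; F] }  — shift
  I6: { [F → C .], [L → C . ; F] }  — shift, reduce
  I7: { [C → - D . ;] }  — shift
  I8: { [C → . - D ;], [C → . ; ;], [D → . F D -], [D → . L - F], [D → F . D -], [F → . C], [L → . - C], [L → . C ; F] }  — shift
  I9: { [D → L . - F] }  — shift
  I10: { [C → . - D ;], [C → . ; ;], [D → L - . F], [F → . C] }  — shift
  I11: { [F → C .] }  — reduce
  I12: { [D → L - F .] }  — reduce
  I13: { [D → F D . -] }  — shift
  I14: { [D → F D - .] }  — reduce
  I15: { [C → - D ; .] }  — reduce
  I16: { [C → . - D ;], [C → . ; ;], [F → . C], [L → C ; . F] }  — shift
  I17: { [L → C ; F .] }  — reduce
  I18: { [F → C .], [L → - C .], [L → C . ; F] }  — shift, 2 reduces

I18 contains complete items [F → C .], [L → - C .] — reduce-reduce conflict.

Answer: Yes — I18: [F → C .] vs [L → - C .]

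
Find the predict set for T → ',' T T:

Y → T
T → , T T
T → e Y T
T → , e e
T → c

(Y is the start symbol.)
{ ',' }

PREDICT(T → ',' T T) = (FIRST(RHS) \ {ε}) ∪ (FOLLOW(T) if ε ∈ FIRST(RHS), i.e. RHS ⇒* ε)
FIRST(',' T T) = { ',' }
ε ∉ FIRST(',' T T), so FOLLOW(T) is not added.
PREDICT(T → ',' T T) = { ',' }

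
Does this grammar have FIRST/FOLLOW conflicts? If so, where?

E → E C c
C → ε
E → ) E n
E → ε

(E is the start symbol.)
A FIRST/FOLLOW conflict occurs when a non-terminal N has a nullable alternative N → β (β ⇒* ε) and another alternative N → α with FIRST(α) ∩ FOLLOW(N) ≠ ∅: on such a lookahead the parser cannot decide between expanding α and letting N vanish via β.

Nullable non-terminals: C, E.
FIRST sets used below: FIRST(E) = { ')', 'c', ε }, FIRST(C) = { ε }
C has a nullable alternative but only one production, so nothing to check.

E: nullable alternative(s) E → ε; FOLLOW(E) = { $, 'c', 'n' }
  E → E C c: FIRST \ {ε} = { ')', 'c' } — overlaps FOLLOW(E) on { 'c' }: CONFLICT
  E → ) E n: FIRST \ {ε} = { ')' } — disjoint from FOLLOW(E)
  E → ε: FIRST \ {ε} = { } — this is the only nullable alternative, skip

So the grammar has 1 FIRST/FOLLOW conflict (marked CONFLICT above).

Answer: Yes. E → E C c with FOLLOW(E) on { 'c' }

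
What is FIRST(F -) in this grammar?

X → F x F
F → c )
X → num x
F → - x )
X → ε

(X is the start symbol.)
{ '-', 'c' }

FIRST sets of the non-terminals involved (from the grammar, by fixed-point iteration):
  FIRST(F) = { '-', 'c' }

To compute FIRST(F -), process the symbols left to right:
Symbol F is a non-terminal. Add FIRST(F) \ {ε} = { '-', 'c' }
F is not nullable (ε ∉ FIRST(F)), so stop here.
FIRST(F -) = { '-', 'c' }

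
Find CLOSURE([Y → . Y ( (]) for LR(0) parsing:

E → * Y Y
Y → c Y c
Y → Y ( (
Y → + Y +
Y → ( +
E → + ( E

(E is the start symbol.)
To compute CLOSURE, for each item [A → α.Bβ] where B is a non-terminal, add [B → .γ] for all productions B → γ; repeat for the newly added items until nothing changes.

Start with: [Y → . Y ( (]
  [Y → . Y ( (] has the dot before Y: add [Y → . c Y c], [Y → . + Y +], [Y → . ( +]
No further items can be added.

CLOSURE = { [Y → . ( +], [Y → . + Y +], [Y → . Y ( (], [Y → . c Y c] }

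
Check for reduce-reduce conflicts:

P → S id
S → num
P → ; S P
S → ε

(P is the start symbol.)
Augment with P' → P and build the canonical LR(0) collection (I0 = CLOSURE({[P' → . P]}), then GOTO on every symbol after a dot until no new states appear). It has 8 states:
  I0: { [P → . ; S P], [P → . S id], [P' → . P], [S → . num], [S → .] }  — shift, reduce
  I1: { [P → ; . S P], [S → . num], [S → .] }  — shift, reduce
  I2: { [P' → P .] }  — accept
  I3: { [P → S . id] }  — shift
  I4: { [S → num .] }  — reduce
  I5: { [P → S id .] }  — reduce
  I6: { [P → . ; S P], [P → . S id], [P → ; S . P], [S → . num], [S → .] }  — shift, reduce
  I7: { [P → ; S P .] }  — reduce

No state contains more than one complete item.

Answer: No reduce-reduce conflicts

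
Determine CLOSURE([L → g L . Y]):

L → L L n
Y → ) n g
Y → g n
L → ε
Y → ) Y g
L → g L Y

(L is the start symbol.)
To compute CLOSURE, for each item [A → α.Bβ] where B is a non-terminal, add [B → .γ] for all productions B → γ; repeat for the newly added items until nothing changes.

Start with: [L → g L . Y]
  [L → g L . Y] has the dot before Y: add [Y → . ) n g], [Y → . g n], [Y → . ) Y g]
No further items can be added.

CLOSURE = { [L → g L . Y], [Y → . ) Y g], [Y → . ) n g], [Y → . g n] }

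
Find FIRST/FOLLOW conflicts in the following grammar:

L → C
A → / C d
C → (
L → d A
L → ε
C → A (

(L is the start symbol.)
No FIRST/FOLLOW conflicts.

A FIRST/FOLLOW conflict occurs when a non-terminal N has a nullable alternative N → β (β ⇒* ε) and another alternative N → α with FIRST(α) ∩ FOLLOW(N) ≠ ∅: on such a lookahead the parser cannot decide between expanding α and letting N vanish via β.

Nullable non-terminals: L.
FIRST sets used below: FIRST(C) = { '(', '/' }

L: nullable alternative(s) L → ε; FOLLOW(L) = { $ }
  L → C: FIRST \ {ε} = { '(', '/' } — disjoint from FOLLOW(L)
  L → d A: FIRST \ {ε} = { 'd' } — disjoint from FOLLOW(L)
  L → ε: FIRST \ {ε} = { } — this is the only nullable alternative, skip

A, C have no nullable alternative, so no FIRST/FOLLOW check is needed there.

No FIRST/FOLLOW conflicts found.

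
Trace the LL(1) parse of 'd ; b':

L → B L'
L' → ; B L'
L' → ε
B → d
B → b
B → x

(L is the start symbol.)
Stack is shown with the top on the left.

Stack     Input    Action
-------------------------
L $       d ; b $  output L → B L'
B L' $    d ; b $  output B → d
d L' $    d ; b $  match 'd'
L' $      ; b $    output L' → ; B L'
; B L' $  ; b $    match ';'
B L' $    b $      output B → b
b L' $    b $      match 'b'
L' $      $        output L' → ε
$         $        accept

The string is accepted.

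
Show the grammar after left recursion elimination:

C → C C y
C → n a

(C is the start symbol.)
C is directly left-recursive. The standard transformation for
  A → A α₁ | ... | A α_m | β₁ | ... | β_n
is
  A  → β₁ A' | ... | β_n A'
  A' → α₁ A' | ... | α_m A' | ε

C → n a becomes C → n a C'
C → C C y becomes C' → C y C'
Add C' → ε

Resulting grammar:
C → n a C'
C' → C y C'
C' → ε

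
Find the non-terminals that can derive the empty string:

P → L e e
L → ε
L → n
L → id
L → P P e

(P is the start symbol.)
{ 'L' }

ε-productions: L → ε
So L is immediately nullable.
No further non-terminal can be added: every production for the remaining non-terminals contains a terminal or a non-nullable non-terminal.
Nullable = { 'L' }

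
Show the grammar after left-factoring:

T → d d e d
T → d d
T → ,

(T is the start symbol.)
Left-factoring transforms A → αβ₁ | αβ₂ into A → αA' and A' → β₁ | β₂
(α is the longest common prefix among the alternatives). Repeat until
no nonterminal has two alternatives with a common prefix.

Round 1: T has alternatives sharing prefix 'd d'. Introduce T': T → d d T'
  Add: T' → e d
  Add: T' → ε

No remaining common prefixes — done.

Resulting grammar:
T → d d T'
T' → e d
T' → ε
T → ,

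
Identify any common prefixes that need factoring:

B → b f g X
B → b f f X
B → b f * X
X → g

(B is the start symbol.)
Left-factoring is needed when two productions for the same non-terminal
share a common prefix on the right-hand side.

Productions for B:
  B → b f g X
  B → b f f X
  B → b f * X

Found common prefix 'b f' in productions for B

Answer: Yes, B has productions with common prefix 'b f'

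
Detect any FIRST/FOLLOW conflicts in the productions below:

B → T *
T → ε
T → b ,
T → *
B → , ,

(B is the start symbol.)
Yes. T → '*' with FOLLOW(T) on { '*' }

A FIRST/FOLLOW conflict occurs when a non-terminal N has a nullable alternative N → β (β ⇒* ε) and another alternative N → α with FIRST(α) ∩ FOLLOW(N) ≠ ∅: on such a lookahead the parser cannot decide between expanding α and letting N vanish via β.

Nullable non-terminals: T.

T: nullable alternative(s) T → ε; FOLLOW(T) = { '*' }
  T → ε: FIRST \ {ε} = { } — this is the only nullable alternative, skip
  T → b ,: FIRST \ {ε} = { 'b' } — disjoint from FOLLOW(T)
  T → *: FIRST \ {ε} = { '*' } — overlaps FOLLOW(T) on { '*' }: CONFLICT

B has no nullable alternative, so no FIRST/FOLLOW check is needed there.

So the grammar has 1 FIRST/FOLLOW conflict (marked CONFLICT above).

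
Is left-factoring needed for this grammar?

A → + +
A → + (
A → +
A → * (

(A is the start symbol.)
Yes, A has productions with common prefix '+'

Left-factoring is needed when two productions for the same non-terminal
share a common prefix on the right-hand side.

Productions for A:
  A → + +
  A → + (
  A → +
  A → * (

Found common prefix '+' in productions for A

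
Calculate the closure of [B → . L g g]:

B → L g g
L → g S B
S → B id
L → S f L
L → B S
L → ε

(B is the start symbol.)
Start with: [B → . L g g]
  [B → . L g g] has the dot before L: add [L → . g S B], [L → . S f L], [L → . B S], [L → .]
  [L → . S f L] has the dot before S: add [S → . B id]
  [L → . B S] has the dot before B: all B-items already present
No further items can be added.

CLOSURE = { [B → . L g g], [L → . B S], [L → . S f L], [L → . g S B], [L → .], [S → . B id] }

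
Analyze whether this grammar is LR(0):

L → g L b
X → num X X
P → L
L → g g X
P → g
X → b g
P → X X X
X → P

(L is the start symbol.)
No. Shift-reduce conflict between [P → L .] and [L → g L . b]

Augment with L' → L and build the canonical LR(0) collection (I0 = CLOSURE({[L' → . L]}), then GOTO on every symbol after a dot until no new states appear). It has 19 states:
  I0: { [L → . g L b], [L → . g g X], [L' → . L] }  — shift
  I1: { [L' → L .] }  — accept
  I2: { [L → . g L b], [L → . g g X], [L → g . L b], [L → g . g X] }  — shift
  I3: { [L → g L . b] }  — shift
  I4: { [L → . g L b], [L → . g g X], [L → g . L b], [L → g . g X], [L → g g . X], [P → . L], [P → . X X X], [P → . g], [X → . P], [X → . b g], [X → . num X X] }  — shift
  I5: { [L → g L . b], [P → L .] }  — shift, reduce
  I6: { [X → P .] }  — reduce
  I7: { [L → . g L b], [L → . g g X], [L → g g X .], [P → . L], [P → . X X X], [P → . g], [P → X . X X], [X → . P], [X → . b g], [X → . num X X] }  — shift, reduce
  I8: { [X → b . g] }  — shift
  I9: { [L → . g L b], [L → . g g X], [L → g . L b], [L → g . g X], [L → g g . X], [P → . L], [P → . X X X], [P → . g], [P → g .], [X → . P], [X → . b g], [X → . num X X] }  — shift, reduce
  I10: { [L → . g L b], [L → . g g X], [P → . L], [P → . X X X], [P → . g], [X → . P], [X → . b g], [X → . num X X], [X → num . X X] }  — shift
  I11: { [P → L .] }  — reduce
  I12: { [L → . g L b], [L → . g g X], [P → . L], [P → . X X X], [P → . g], [P → X . X X], [X → . P], [X → . b g], [X → . num X X], [X → num X . X] }  — shift
  I13: { [L → . g L b], [L → . g g X], [L → g . L b], [L → g . g X], [P → g .] }  — shift, reduce
  I14: { [L → . g L b], [L → . g g X], [P → . L], [P → . X X X], [P → . g], [P → X . X X], [P → X X . X], [X → . P], [X → . b g], [X → . num X X], [X → num X X .] }  — shift, reduce
  I15: { [L → . g L b], [L → . g g X], [P → . L], [P → . X X X], [P → . g], [P → X . X X], [P → X X . X], [P → X X X .], [X → . P], [X → . b g], [X → . num X X] }  — shift, reduce
  I16: { [X → b g .] }  — reduce
  I17: { [L → . g L b], [L → . g g X], [P → . L], [P → . X X X], [P → . g], [P → X . X X], [P → X X . X], [X → . P], [X → . b g], [X → . num X X] }  — shift
  I18: { [L → g L b .] }  — reduce

Conflict in state I5:
  Shift-reduce conflict between [P → L .] and [L → g L . b]
So the grammar is NOT LR(0).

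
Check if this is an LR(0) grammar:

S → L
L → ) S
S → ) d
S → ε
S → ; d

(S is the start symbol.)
No. Shift-reduce conflict between [S → .] and [L → . ) S]

Augment with S' → S and build the canonical LR(0) collection (I0 = CLOSURE({[S' → . S]}), then GOTO on every symbol after a dot until no new states appear). It has 8 states:
  I0: { [L → . ) S], [S → . ) d], [S → . ; d], [S → . L], [S → .], [S' → . S] }  — shift, reduce
  I1: { [L → ) . S], [L → . ) S], [S → ) . d], [S → . ) d], [S → . ; d], [S → . L], [S → .] }  — shift, reduce
  I2: { [S → ; . d] }  — shift
  I3: { [S → L .] }  — reduce
  I4: { [S' → S .] }  — accept
  I5: { [S → ; d .] }  — reduce
  I6: { [L → ) S .] }  — reduce
  I7: { [S → ) d .] }  — reduce

Conflict in state I0:
  Shift-reduce conflict between [S → .] and [L → . ) S]
So the grammar is NOT LR(0).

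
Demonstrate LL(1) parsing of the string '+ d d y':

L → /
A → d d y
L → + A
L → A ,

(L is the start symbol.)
Stack is shown with the top on the left.

Stack    Input      Action
--------------------------
L $      + d d y $  output L → + A
+ A $    + d d y $  match '+'
A $      d d y $    output A → d d y
d d y $  d d y $    match 'd'
d y $    d y $      match 'd'
y $      y $        match 'y'
$        $          accept

The string is accepted.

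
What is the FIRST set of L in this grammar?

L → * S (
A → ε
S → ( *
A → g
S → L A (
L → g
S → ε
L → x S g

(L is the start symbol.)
{ '*', 'g', 'x' }

To compute FIRST(L), examine every production with L on the left-hand side, reading each right-hand side left to right until a non-nullable symbol is reached.

From L → * S (:
  - '*' is a terminal: add '*' and stop
From L → g:
  - g is a terminal: add 'g' and stop
From L → x S g:
  - x is a terminal: add 'x' and stop

Collecting: FIRST(L) = { '*', 'g', 'x' }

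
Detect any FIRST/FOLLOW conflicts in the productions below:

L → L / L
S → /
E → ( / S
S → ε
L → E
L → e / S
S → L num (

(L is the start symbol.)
Yes. S → '/' with FOLLOW(S) on { '/' }

A FIRST/FOLLOW conflict occurs when a non-terminal N has a nullable alternative N → β (β ⇒* ε) and another alternative N → α with FIRST(α) ∩ FOLLOW(N) ≠ ∅: on such a lookahead the parser cannot decide between expanding α and letting N vanish via β.

Nullable non-terminals: S.
FIRST sets used below: FIRST(L) = { '(', 'e' }

S: nullable alternative(s) S → ε; FOLLOW(S) = { $, '/', 'num' }
  S → /: FIRST \ {ε} = { '/' } — overlaps FOLLOW(S) on { '/' }: CONFLICT
  S → ε: FIRST \ {ε} = { } — this is the only nullable alternative, skip
  S → L num (: FIRST \ {ε} = { '(', 'e' } — disjoint from FOLLOW(S)

E, L have no nullable alternative, so no FIRST/FOLLOW check is needed there.

So the grammar has 1 FIRST/FOLLOW conflict (marked CONFLICT above).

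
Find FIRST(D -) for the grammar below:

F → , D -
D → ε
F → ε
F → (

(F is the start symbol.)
{ '-' }

FIRST sets of the non-terminals involved (from the grammar, by fixed-point iteration):
  FIRST(D) = { ε }

To compute FIRST(D -), process the symbols left to right:
Symbol D is a non-terminal. Add FIRST(D) \ {ε} = { }
D is nullable (ε ∈ FIRST(D)), continue to the next symbol.
Symbol - is a terminal. Add '-' and stop.
FIRST(D -) = { '-' }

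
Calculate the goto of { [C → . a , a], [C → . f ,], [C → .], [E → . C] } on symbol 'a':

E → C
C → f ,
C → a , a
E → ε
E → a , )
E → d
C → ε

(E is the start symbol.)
{ [C → a . , a] }

GOTO(I, 'a') = CLOSURE({ [A → αX.β] : [A → α.Xβ] ∈ I, X = 'a' })

Items with dot before 'a', with the dot advanced:
  [C → . a , a] → [C → a . , a]
Closure adds nothing (no advanced item has the dot before a non-terminal).

GOTO = { [C → a . , a] }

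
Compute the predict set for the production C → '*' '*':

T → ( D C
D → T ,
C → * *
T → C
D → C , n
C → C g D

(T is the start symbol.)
{ '*' }

PREDICT(C → '*' '*') = (FIRST(RHS) \ {ε}) ∪ (FOLLOW(C) if ε ∈ FIRST(RHS), i.e. RHS ⇒* ε)
FIRST('*' '*') = { '*' }
ε ∉ FIRST('*' '*'), so FOLLOW(C) is not added.
PREDICT(C → '*' '*') = { '*' }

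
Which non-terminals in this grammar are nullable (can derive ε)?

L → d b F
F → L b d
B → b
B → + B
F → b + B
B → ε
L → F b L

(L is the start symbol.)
{ 'B' }

ε-productions: B → ε
So B is immediately nullable.
No further non-terminal can be added: every production for the remaining non-terminals contains a terminal or a non-nullable non-terminal.
Nullable = { 'B' }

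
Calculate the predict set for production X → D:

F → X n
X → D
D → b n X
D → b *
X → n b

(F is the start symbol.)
PREDICT(X → D) = (FIRST(RHS) \ {ε}) ∪ (FOLLOW(X) if ε ∈ FIRST(RHS), i.e. RHS ⇒* ε)
FIRST(D) = { 'b' }
FIRST(D) = { 'b' }
ε ∉ FIRST(D), so FOLLOW(X) is not added.
PREDICT(X → D) = { 'b' }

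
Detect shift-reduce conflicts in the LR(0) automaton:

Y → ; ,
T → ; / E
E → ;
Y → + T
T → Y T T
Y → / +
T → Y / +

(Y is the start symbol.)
Augment with Y' → Y and build the canonical LR(0) collection (I0 = CLOSURE({[Y' → . Y]}), then GOTO on every symbol after a dot until no new states appear). It has 17 states:
  I0: { [Y → . + T], [Y → . / +], [Y → . ; ,], [Y' → . Y] }  — shift
  I1: { [T → . ; / E], [T → . Y / +], [T → . Y T T], [Y → + . T], [Y → . + T], [Y → . / +], [Y → . ; ,] }  — shift
  I2: { [Y → / . +] }  — shift
  I3: { [Y → ; . ,] }  — shift
  I4: { [Y' → Y .] }  — accept
  I5: { [Y → ; , .] }  — reduce
  I6: { [Y → / + .] }  — reduce
  I7: { [T → ; . / E], [Y → ; . ,] }  — shift
  I8: { [Y → + T .] }  — reduce
  I9: { [T → . ; / E], [T → . Y / +], [T → . Y T T], [T → Y . / +], [T → Y . T T], [Y → . + T], [Y → . / +], [Y → . ; ,] }  — shift
  I10: { [T → Y / . +], [Y → / . +] }  — shift
  I11: { [T → . ; / E], [T → . Y / +], [T → . Y T T], [T → Y T . T], [Y → . + T], [Y → . / +], [Y → . ; ,] }  — shift
  I12: { [T → Y T T .] }  — reduce
  I13: { [T → Y / + .], [Y → / + .] }  — 2 reduces
  I14: { [E → . ;], [T → ; / . E] }  — shift
  I15: { [E → ; .] }  — reduce
  I16: { [T → ; / E .] }  — reduce

No state contains both a complete item and a shift item.

Answer: No shift-reduce conflicts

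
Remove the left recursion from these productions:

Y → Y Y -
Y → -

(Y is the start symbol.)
Y → - Y'
Y' → Y - Y'
Y' → ε

Y is directly left-recursive. The standard transformation for
  A → A α₁ | ... | A α_m | β₁ | ... | β_n
is
  A  → β₁ A' | ... | β_n A'
  A' → α₁ A' | ... | α_m A' | ε

Y → - becomes Y → - Y'
Y → Y Y - becomes Y' → Y - Y'
Add Y' → ε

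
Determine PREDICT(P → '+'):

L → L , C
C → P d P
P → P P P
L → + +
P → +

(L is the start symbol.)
PREDICT(P → '+') = (FIRST(RHS) \ {ε}) ∪ (FOLLOW(P) if ε ∈ FIRST(RHS), i.e. RHS ⇒* ε)
FIRST('+') = { '+' }
ε ∉ FIRST('+'), so FOLLOW(P) is not added.
PREDICT(P → '+') = { '+' }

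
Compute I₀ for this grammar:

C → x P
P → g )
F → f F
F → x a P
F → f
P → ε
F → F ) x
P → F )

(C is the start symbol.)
{ [C → . x P], [C' → . C] }

First, augment the grammar with C' → C
I₀ = CLOSURE({ [C' → . C] }):
  [C' → . C] has the dot before C: add [C → . x P]
No further items can be added.

I₀ = { [C → . x P], [C' → . C] }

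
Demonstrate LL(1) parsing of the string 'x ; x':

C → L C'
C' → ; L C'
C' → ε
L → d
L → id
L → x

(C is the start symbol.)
Stack is shown with the top on the left.

Stack     Input    Action
-------------------------
C $       x ; x $  output C → L C'
L C' $    x ; x $  output L → x
x C' $    x ; x $  match 'x'
C' $      ; x $    output C' → ; L C'
; L C' $  ; x $    match ';'
L C' $    x $      output L → x
x C' $    x $      match 'x'
C' $      $        output C' → ε
$         $        accept

The string is accepted.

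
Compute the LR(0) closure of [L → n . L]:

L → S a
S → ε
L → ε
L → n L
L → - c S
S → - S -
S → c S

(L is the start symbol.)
{ [L → . - c S], [L → . S a], [L → . n L], [L → .], [L → n . L], [S → . - S -], [S → . c S], [S → .] }

To compute CLOSURE, for each item [A → α.Bβ] where B is a non-terminal, add [B → .γ] for all productions B → γ; repeat for the newly added items until nothing changes.

Start with: [L → n . L]
  [L → n . L] has the dot before L: add [L → . S a], [L → .], [L → . n L], [L → . - c S]
  [L → . S a] has the dot before S: add [S → .], [S → . - S -], [S → . c S]
No further items can be added.

CLOSURE = { [L → . - c S], [L → . S a], [L → . n L], [L → .], [L → n . L], [S → . - S -], [S → . c S], [S → .] }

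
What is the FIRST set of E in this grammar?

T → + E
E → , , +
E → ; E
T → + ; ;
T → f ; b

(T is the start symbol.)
{ ',', ';' }

To compute FIRST(E), examine every production with E on the left-hand side, reading each right-hand side left to right until a non-nullable symbol is reached.

From E → , , +:
  - ',' is a terminal: add ',' and stop
From E → ; E:
  - ';' is a terminal: add ';' and stop

Collecting: FIRST(E) = { ',', ';' }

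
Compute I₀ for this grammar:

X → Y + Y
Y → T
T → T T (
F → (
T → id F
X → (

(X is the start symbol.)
{ [T → . T T (], [T → . id F], [X → . (], [X → . Y + Y], [X' → . X], [Y → . T] }

First, augment the grammar with X' → X
I₀ = CLOSURE({ [X' → . X] }):
  [X' → . X] has the dot before X: add [X → . Y + Y], [X → . (]
  [X → . Y + Y] has the dot before Y: add [Y → . T]
  [Y → . T] has the dot before T: add [T → . T T (], [T → . id F]
No further items can be added.

I₀ = { [T → . T T (], [T → . id F], [X → . (], [X → . Y + Y], [X' → . X], [Y → . T] }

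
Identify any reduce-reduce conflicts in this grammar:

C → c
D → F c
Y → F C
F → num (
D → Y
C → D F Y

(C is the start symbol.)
Augment with C' → C and build the canonical LR(0) collection (I0 = CLOSURE({[C' → . C]}), then GOTO on every symbol after a dot until no new states appear). It has 13 states:
  I0: { [C → . D F Y], [C → . c], [C' → . C], [D → . F c], [D → . Y], [F → . num (], [Y → . F C] }  — shift
  I1: { [C' → C .] }  — accept
  I2: { [C → D . F Y], [F → . num (] }  — shift
  I3: { [C → . D F Y], [C → . c], [D → . F c], [D → . Y], [D → F . c], [F → . num (], [Y → . F C], [Y → F . C] }  — shift
  I4: { [D → Y .] }  — reduce
  I5: { [C → c .] }  — reduce
  I6: { [F → num . (] }  — shift
  I7: { [F → num ( .] }  — reduce
  I8: { [Y → F C .] }  — reduce
  I9: { [C → c .], [D → F c .] }  — 2 reduces
  I10: { [C → D F . Y], [F → . num (], [Y → . F C] }  — shift
  I11: { [C → . D F Y], [C → . c], [D → . F c], [D → . Y], [F → . num (], [Y → . F C], [Y → F . C] }  — shift
  I12: { [C → D F Y .] }  — reduce

I9 contains complete items [C → c .], [D → F c .] — reduce-reduce conflict.

Answer: Yes — I9: [C → c .] vs [D → F c .]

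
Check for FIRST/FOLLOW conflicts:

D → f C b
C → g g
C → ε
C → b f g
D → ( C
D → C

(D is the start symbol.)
Nullable non-terminals: C, D.
FIRST sets used below: FIRST(C) = { 'b', 'g', ε }

C: nullable alternative(s) C → ε; FOLLOW(C) = { $, 'b' }
  C → g g: FIRST \ {ε} = { 'g' } — disjoint from FOLLOW(C)
  C → ε: FIRST \ {ε} = { } — this is the only nullable alternative, skip
  C → b f g: FIRST \ {ε} = { 'b' } — overlaps FOLLOW(C) on { 'b' }: CONFLICT

D: nullable alternative(s) D → C; FOLLOW(D) = { $ }
  D → f C b: FIRST \ {ε} = { 'f' } — disjoint from FOLLOW(D)
  D → ( C: FIRST \ {ε} = { '(' } — disjoint from FOLLOW(D)
  D → C: FIRST \ {ε} = { 'b', 'g' } — this is the only nullable alternative, skip

So the grammar has 1 FIRST/FOLLOW conflict (marked CONFLICT above).

Answer: Yes. C → b f g with FOLLOW(C) on { 'b' }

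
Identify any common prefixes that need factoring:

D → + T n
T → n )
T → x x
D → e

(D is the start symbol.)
Left-factoring is needed when two productions for the same non-terminal
share a common prefix on the right-hand side.

Productions for D:
  D → + T n
  D → e
Productions for T:
  T → n )
  T → x x

No common prefixes found.

Answer: No, left-factoring is not needed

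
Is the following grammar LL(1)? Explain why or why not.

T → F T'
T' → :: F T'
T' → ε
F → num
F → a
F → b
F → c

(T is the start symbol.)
Yes, the grammar is LL(1).

A grammar is LL(1) if for each non-terminal N with multiple productions, the predict sets of those productions are pairwise disjoint, where PREDICT(N → α) = (FIRST(α) \ {ε}) ∪ (FOLLOW(N) if α ⇒* ε).

Relevant sets:
  FOLLOW(T') = { $ }

For T':
  PREDICT(T' → :: F T') = { '::' }
  PREDICT(T' → ε) = { $ }
For F:
  PREDICT(F → num) = { 'num' }
  PREDICT(F → a) = { 'a' }
  PREDICT(F → b) = { 'b' }
  PREDICT(F → c) = { 'c' }
T has a single production, so nothing to check there.

All predict sets are disjoint. The grammar IS LL(1).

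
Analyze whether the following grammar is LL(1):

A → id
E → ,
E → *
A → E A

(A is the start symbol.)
Yes, the grammar is LL(1).

A grammar is LL(1) if for each non-terminal N with multiple productions, the predict sets of those productions are pairwise disjoint, where PREDICT(N → α) = (FIRST(α) \ {ε}) ∪ (FOLLOW(N) if α ⇒* ε).

Relevant sets:
  FIRST(E) = { '*', ',' }

For A:
  PREDICT(A → id) = { 'id' }
  PREDICT(A → E A) = { '*', ',' }
For E:
  PREDICT(E → ',') = { ',' }
  PREDICT(E → '*') = { '*' }

All predict sets are disjoint. The grammar IS LL(1).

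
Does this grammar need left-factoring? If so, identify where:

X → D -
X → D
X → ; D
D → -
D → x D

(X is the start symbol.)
Yes, X has productions with common prefix 'D'

Left-factoring is needed when two productions for the same non-terminal
share a common prefix on the right-hand side.

Productions for X:
  X → D -
  X → D
  X → ; D
Productions for D:
  D → -
  D → x D

Found common prefix 'D' in productions for X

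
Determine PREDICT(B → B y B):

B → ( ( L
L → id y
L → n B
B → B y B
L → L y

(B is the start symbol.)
{ '(' }

PREDICT(B → B y B) = (FIRST(RHS) \ {ε}) ∪ (FOLLOW(B) if ε ∈ FIRST(RHS), i.e. RHS ⇒* ε)
FIRST(B) = { '(' }
FIRST(B y B) = { '(' }
ε ∉ FIRST(B y B), so FOLLOW(B) is not added.
PREDICT(B → B y B) = { '(' }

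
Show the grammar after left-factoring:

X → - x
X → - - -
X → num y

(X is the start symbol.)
Left-factoring transforms A → αβ₁ | αβ₂ into A → αA' and A' → β₁ | β₂
(α is the longest common prefix among the alternatives). Repeat until
no nonterminal has two alternatives with a common prefix.

Round 1: X has alternatives sharing prefix '-'. Introduce X': X → - X'
  Add: X' → x
  Add: X' → - -

No remaining common prefixes — done.

Resulting grammar:
X → - X'
X' → x
X' → - -
X → num y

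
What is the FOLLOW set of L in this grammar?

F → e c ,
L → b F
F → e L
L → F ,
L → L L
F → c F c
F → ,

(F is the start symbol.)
In F → e L: L is at the end, add FOLLOW(F)
In L → L L: L is followed by L, add FIRST(L) \ {ε} = { ',', 'b', 'c', 'e' }
In L → L L: L is at the end; this adds FOLLOW(L) to itself — nothing new

The FOLLOW sets referred to above (computed the same way, to a fixed point):
  FOLLOW(F) = { $, ',', 'b', 'c', 'e' }

Taking the union: FOLLOW(L) = { $, ',', 'b', 'c', 'e' }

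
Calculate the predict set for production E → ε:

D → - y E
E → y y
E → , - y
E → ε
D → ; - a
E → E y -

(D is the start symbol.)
{ $, 'y' }

PREDICT(E → ε) = (FIRST(RHS) \ {ε}) ∪ (FOLLOW(E) if ε ∈ FIRST(RHS), i.e. RHS ⇒* ε)
The right-hand side is ε (FIRST(ε) = { ε }), so the predict set is FOLLOW(E) = { $, 'y' }
PREDICT(E → ε) = { $, 'y' }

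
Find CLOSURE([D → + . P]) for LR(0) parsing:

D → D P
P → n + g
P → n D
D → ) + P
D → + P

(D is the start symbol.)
Start with: [D → + . P]
  [D → + . P] has the dot before P: add [P → . n + g], [P → . n D]
No further items can be added.

CLOSURE = { [D → + . P], [P → . n + g], [P → . n D] }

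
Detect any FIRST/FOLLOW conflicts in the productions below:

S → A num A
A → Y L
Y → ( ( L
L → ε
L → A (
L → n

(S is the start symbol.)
Yes. L → A '(' with FOLLOW(L) on { '(' }; L → n with FOLLOW(L) on { 'n' }

Nullable non-terminals: L.
FIRST sets used below: FIRST(A) = { '(' }

L: nullable alternative(s) L → ε; FOLLOW(L) = { $, '(', 'n', 'num' }
  L → ε: FIRST \ {ε} = { } — this is the only nullable alternative, skip
  L → A (: FIRST \ {ε} = { '(' } — overlaps FOLLOW(L) on { '(' }: CONFLICT
  L → n: FIRST \ {ε} = { 'n' } — overlaps FOLLOW(L) on { 'n' }: CONFLICT

A, S, Y have no nullable alternative, so no FIRST/FOLLOW check is needed there.

So the grammar has 2 FIRST/FOLLOW conflicts (marked CONFLICT above).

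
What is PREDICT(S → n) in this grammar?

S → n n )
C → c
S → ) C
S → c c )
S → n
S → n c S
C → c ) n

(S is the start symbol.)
PREDICT(S → n) = (FIRST(RHS) \ {ε}) ∪ (FOLLOW(S) if ε ∈ FIRST(RHS), i.e. RHS ⇒* ε)
FIRST(n) = { 'n' }
ε ∉ FIRST(n), so FOLLOW(S) is not added.
PREDICT(S → n) = { 'n' }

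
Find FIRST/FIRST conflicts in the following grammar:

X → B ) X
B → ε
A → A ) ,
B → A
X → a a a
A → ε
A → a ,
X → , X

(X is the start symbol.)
A FIRST/FIRST conflict occurs when two productions N → α and N → β for the same non-terminal have FIRST(α) ∩ FIRST(β) ≠ ∅ (with ε ∈ FIRST of a nullable right-hand side, so two nullable alternatives also conflict).

FIRST sets of the non-terminals at (or reachable through a nullable prefix from) the front of some alternative:
  FIRST(B) = { ')', 'a', ε }
  FIRST(A) = { ')', 'a', ε }

Productions for X:
  X → B ) X: FIRST = { ')', 'a' }
  X → a a a: FIRST = { 'a' }
  X → , X: FIRST = { ',' }
Productions for B:
  B → ε: FIRST = { ε }
  B → A: FIRST = { ')', 'a', ε }
Productions for A:
  A → A ) ,: FIRST = { ')', 'a' }
  A → ε: FIRST = { ε }
  A → a ,: FIRST = { 'a' }

Conflict for X: X → B ) X and X → a a a
  Overlap: { 'a' }
Conflict for B: B → ε and B → A
  Overlap: { ε }
Conflict for A: A → A ) , and A → a ,
  Overlap: { 'a' }

Answer: Yes. X → B ')' X / X → a a a on { 'a' }; B → ε / B → A on { ε }; A → A ')' ',' / A → a ',' on { 'a' }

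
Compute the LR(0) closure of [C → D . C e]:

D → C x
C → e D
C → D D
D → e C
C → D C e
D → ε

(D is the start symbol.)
{ [C → . D C e], [C → . D D], [C → . e D], [C → D . C e], [D → . C x], [D → . e C], [D → .] }

To compute CLOSURE, for each item [A → α.Bβ] where B is a non-terminal, add [B → .γ] for all productions B → γ; repeat for the newly added items until nothing changes.

Start with: [C → D . C e]
  [C → D . C e] has the dot before C: add [C → . e D], [C → . D D], [C → . D C e]
  [C → . D D] has the dot before D: add [D → . C x], [D → . e C], [D → .]
No further items can be added.

CLOSURE = { [C → . D C e], [C → . D D], [C → . e D], [C → D . C e], [D → . C x], [D → . e C], [D → .] }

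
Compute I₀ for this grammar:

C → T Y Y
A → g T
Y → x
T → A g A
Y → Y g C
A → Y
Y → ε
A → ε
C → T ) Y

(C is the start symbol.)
{ [A → . Y], [A → . g T], [A → .], [C → . T ) Y], [C → . T Y Y], [C' → . C], [T → . A g A], [Y → . Y g C], [Y → . x], [Y → .] }

First, augment the grammar with C' → C
I₀ = CLOSURE({ [C' → . C] }):
  [C' → . C] has the dot before C: add [C → . T Y Y], [C → . T ) Y]
  [C → . T Y Y] has the dot before T: add [T → . A g A]
  [T → . A g A] has the dot before A: add [A → . g T], [A → . Y], [A → .]
  [A → . Y] has the dot before Y: add [Y → . x], [Y → . Y g C], [Y → .]
No further items can be added.

I₀ = { [A → . Y], [A → . g T], [A → .], [C → . T ) Y], [C → . T Y Y], [C' → . C], [T → . A g A], [Y → . Y g C], [Y → . x], [Y → .] }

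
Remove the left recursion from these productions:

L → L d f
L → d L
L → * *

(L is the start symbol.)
L is directly left-recursive. The standard transformation for
  A → A α₁ | ... | A α_m | β₁ | ... | β_n
is
  A  → β₁ A' | ... | β_n A'
  A' → α₁ A' | ... | α_m A' | ε

L → d L becomes L → d L L'
L → * * becomes L → * * L'
L → L d f becomes L' → d f L'
Add L' → ε

Resulting grammar:
L → d L L'
L → * * L'
L' → d f L'
L' → ε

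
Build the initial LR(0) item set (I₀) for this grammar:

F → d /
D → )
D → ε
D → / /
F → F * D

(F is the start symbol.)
First, augment the grammar with F' → F
I₀ = CLOSURE({ [F' → . F] }):
  [F' → . F] has the dot before F: add [F → . d /], [F → . F * D]
No further items can be added.

I₀ = { [F → . F * D], [F → . d /], [F' → . F] }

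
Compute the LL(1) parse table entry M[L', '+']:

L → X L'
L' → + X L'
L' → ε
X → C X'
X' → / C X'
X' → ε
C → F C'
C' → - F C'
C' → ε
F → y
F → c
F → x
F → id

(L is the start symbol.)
To find M[L', '+'], we find productions for L' where '+' is in the predict set (PREDICT(N → α) = (FIRST(α) \ {ε}) ∪ (FOLLOW(N) if α ⇒* ε)).

Relevant sets:
  FOLLOW(L') = { $ }

L' → + X L': PREDICT = { '+' }
  '+' is in predict set, so this production goes in M[L', '+']
L' → ε: PREDICT = { $ }

M[L', '+'] = L' → + X L'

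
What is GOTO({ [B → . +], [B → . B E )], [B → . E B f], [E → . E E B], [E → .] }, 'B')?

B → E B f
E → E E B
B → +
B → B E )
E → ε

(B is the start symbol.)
GOTO(I, 'B') = CLOSURE({ [A → αX.β] : [A → α.Xβ] ∈ I, X = 'B' })

Items with dot before 'B', with the dot advanced:
  [B → . B E )] → [B → B . E )]
Closure of the advanced items:
  [B → B . E )] has the dot before E: add [E → . E E B], [E → .]

GOTO = { [B → B . E )], [E → . E E B], [E → .] }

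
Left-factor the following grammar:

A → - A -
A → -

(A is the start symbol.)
A → - A'
A' → A -
A' → ε

Left-factoring transforms A → αβ₁ | αβ₂ into A → αA' and A' → β₁ | β₂
(α is the longest common prefix among the alternatives). Repeat until
no nonterminal has two alternatives with a common prefix.

Round 1: A has alternatives sharing prefix '-'. Introduce A': A → - A'
  Add: A' → A -
  Add: A' → ε

No remaining common prefixes — done.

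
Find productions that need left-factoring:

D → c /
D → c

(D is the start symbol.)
Left-factoring is needed when two productions for the same non-terminal
share a common prefix on the right-hand side.

Productions for D:
  D → c /
  D → c

Found common prefix 'c' in productions for D

Answer: Yes, D has productions with common prefix 'c'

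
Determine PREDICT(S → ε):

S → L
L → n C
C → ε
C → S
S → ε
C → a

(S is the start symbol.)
PREDICT(S → ε) = (FIRST(RHS) \ {ε}) ∪ (FOLLOW(S) if ε ∈ FIRST(RHS), i.e. RHS ⇒* ε)
The right-hand side is ε (FIRST(ε) = { ε }), so the predict set is FOLLOW(S) = { $ }
PREDICT(S → ε) = { $ }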